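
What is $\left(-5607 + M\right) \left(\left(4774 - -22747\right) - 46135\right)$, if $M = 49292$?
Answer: $-813152590$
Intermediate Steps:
$\left(-5607 + M\right) \left(\left(4774 - -22747\right) - 46135\right) = \left(-5607 + 49292\right) \left(\left(4774 - -22747\right) - 46135\right) = 43685 \left(\left(4774 + 22747\right) - 46135\right) = 43685 \left(27521 - 46135\right) = 43685 \left(-18614\right) = -813152590$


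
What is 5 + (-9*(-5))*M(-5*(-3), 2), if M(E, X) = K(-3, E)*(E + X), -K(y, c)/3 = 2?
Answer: -4585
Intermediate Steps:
K(y, c) = -6 (K(y, c) = -3*2 = -6)
M(E, X) = -6*E - 6*X (M(E, X) = -6*(E + X) = -6*E - 6*X)
5 + (-9*(-5))*M(-5*(-3), 2) = 5 + (-9*(-5))*(-(-30)*(-3) - 6*2) = 5 + 45*(-6*15 - 12) = 5 + 45*(-90 - 12) = 5 + 45*(-102) = 5 - 4590 = -4585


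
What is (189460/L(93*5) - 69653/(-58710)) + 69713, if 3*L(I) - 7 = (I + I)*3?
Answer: 11481266502551/164211870 ≈ 69917.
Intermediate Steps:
L(I) = 7/3 + 2*I (L(I) = 7/3 + ((I + I)*3)/3 = 7/3 + ((2*I)*3)/3 = 7/3 + (6*I)/3 = 7/3 + 2*I)
(189460/L(93*5) - 69653/(-58710)) + 69713 = (189460/(7/3 + 2*(93*5)) - 69653/(-58710)) + 69713 = (189460/(7/3 + 2*465) - 69653*(-1/58710)) + 69713 = (189460/(7/3 + 930) + 69653/58710) + 69713 = (189460/(2797/3) + 69653/58710) + 69713 = (189460*(3/2797) + 69653/58710) + 69713 = (568380/2797 + 69653/58710) + 69713 = 33564409241/164211870 + 69713 = 11481266502551/164211870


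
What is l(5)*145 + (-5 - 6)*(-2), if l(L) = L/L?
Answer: 167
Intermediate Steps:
l(L) = 1
l(5)*145 + (-5 - 6)*(-2) = 1*145 + (-5 - 6)*(-2) = 145 - 11*(-2) = 145 + 22 = 167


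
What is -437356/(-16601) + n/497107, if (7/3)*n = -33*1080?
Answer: 116931855748/4443639473 ≈ 26.314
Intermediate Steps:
n = -106920/7 (n = 3*(-33*1080)/7 = (3/7)*(-35640) = -106920/7 ≈ -15274.)
-437356/(-16601) + n/497107 = -437356/(-16601) - 106920/7/497107 = -437356*(-1/16601) - 106920/7*1/497107 = 437356/16601 - 106920/3479749 = 116931855748/4443639473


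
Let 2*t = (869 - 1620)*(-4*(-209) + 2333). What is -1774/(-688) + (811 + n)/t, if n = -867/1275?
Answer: 52760766321/20467303400 ≈ 2.5778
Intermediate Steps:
t = -2379919/2 (t = ((869 - 1620)*(-4*(-209) + 2333))/2 = (-751*(836 + 2333))/2 = (-751*3169)/2 = (1/2)*(-2379919) = -2379919/2 ≈ -1.1900e+6)
n = -17/25 (n = -867*1/1275 = -17/25 ≈ -0.68000)
-1774/(-688) + (811 + n)/t = -1774/(-688) + (811 - 17/25)/(-2379919/2) = -1774*(-1/688) + (20258/25)*(-2/2379919) = 887/344 - 40516/59497975 = 52760766321/20467303400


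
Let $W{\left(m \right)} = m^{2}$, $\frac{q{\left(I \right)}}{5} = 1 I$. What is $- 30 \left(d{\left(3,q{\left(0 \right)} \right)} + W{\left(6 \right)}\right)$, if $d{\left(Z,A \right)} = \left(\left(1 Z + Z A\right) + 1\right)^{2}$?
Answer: $-1560$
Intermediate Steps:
$q{\left(I \right)} = 5 I$ ($q{\left(I \right)} = 5 \cdot 1 I = 5 I$)
$d{\left(Z,A \right)} = \left(1 + Z + A Z\right)^{2}$ ($d{\left(Z,A \right)} = \left(\left(Z + A Z\right) + 1\right)^{2} = \left(1 + Z + A Z\right)^{2}$)
$- 30 \left(d{\left(3,q{\left(0 \right)} \right)} + W{\left(6 \right)}\right) = - 30 \left(\left(1 + 3 + 5 \cdot 0 \cdot 3\right)^{2} + 6^{2}\right) = - 30 \left(\left(1 + 3 + 0 \cdot 3\right)^{2} + 36\right) = - 30 \left(\left(1 + 3 + 0\right)^{2} + 36\right) = - 30 \left(4^{2} + 36\right) = - 30 \left(16 + 36\right) = \left(-30\right) 52 = -1560$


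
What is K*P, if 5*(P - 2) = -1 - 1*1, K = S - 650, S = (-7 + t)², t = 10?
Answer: -5128/5 ≈ -1025.6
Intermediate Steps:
S = 9 (S = (-7 + 10)² = 3² = 9)
K = -641 (K = 9 - 650 = -641)
P = 8/5 (P = 2 + (-1 - 1*1)/5 = 2 + (-1 - 1)/5 = 2 + (⅕)*(-2) = 2 - ⅖ = 8/5 ≈ 1.6000)
K*P = -641*8/5 = -5128/5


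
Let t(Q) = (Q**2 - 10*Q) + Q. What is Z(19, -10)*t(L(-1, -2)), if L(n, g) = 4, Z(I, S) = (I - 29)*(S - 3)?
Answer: -2600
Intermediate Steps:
Z(I, S) = (-29 + I)*(-3 + S)
t(Q) = Q**2 - 9*Q
Z(19, -10)*t(L(-1, -2)) = (87 - 29*(-10) - 3*19 + 19*(-10))*(4*(-9 + 4)) = (87 + 290 - 57 - 190)*(4*(-5)) = 130*(-20) = -2600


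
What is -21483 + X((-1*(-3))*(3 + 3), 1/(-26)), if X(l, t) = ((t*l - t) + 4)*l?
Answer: -278496/13 ≈ -21423.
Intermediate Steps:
X(l, t) = l*(4 - t + l*t) (X(l, t) = ((l*t - t) + 4)*l = ((-t + l*t) + 4)*l = (4 - t + l*t)*l = l*(4 - t + l*t))
-21483 + X((-1*(-3))*(3 + 3), 1/(-26)) = -21483 + ((-1*(-3))*(3 + 3))*(4 - 1/(-26) + ((-1*(-3))*(3 + 3))/(-26)) = -21483 + (3*6)*(4 - 1*(-1/26) + (3*6)*(-1/26)) = -21483 + 18*(4 + 1/26 + 18*(-1/26)) = -21483 + 18*(4 + 1/26 - 9/13) = -21483 + 18*(87/26) = -21483 + 783/13 = -278496/13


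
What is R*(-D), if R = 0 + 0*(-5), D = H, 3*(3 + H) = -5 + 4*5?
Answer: 0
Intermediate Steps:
H = 2 (H = -3 + (-5 + 4*5)/3 = -3 + (-5 + 20)/3 = -3 + (⅓)*15 = -3 + 5 = 2)
D = 2
R = 0 (R = 0 + 0 = 0)
R*(-D) = 0*(-1*2) = 0*(-2) = 0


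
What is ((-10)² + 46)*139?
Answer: 20294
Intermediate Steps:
((-10)² + 46)*139 = (100 + 46)*139 = 146*139 = 20294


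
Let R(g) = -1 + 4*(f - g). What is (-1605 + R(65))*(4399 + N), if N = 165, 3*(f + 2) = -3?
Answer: -8571192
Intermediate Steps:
f = -3 (f = -2 + (⅓)*(-3) = -2 - 1 = -3)
R(g) = -13 - 4*g (R(g) = -1 + 4*(-3 - g) = -1 + (-12 - 4*g) = -13 - 4*g)
(-1605 + R(65))*(4399 + N) = (-1605 + (-13 - 4*65))*(4399 + 165) = (-1605 + (-13 - 260))*4564 = (-1605 - 273)*4564 = -1878*4564 = -8571192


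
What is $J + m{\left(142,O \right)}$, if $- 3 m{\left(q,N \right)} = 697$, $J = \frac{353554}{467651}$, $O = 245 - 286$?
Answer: $- \frac{324892085}{1402953} \approx -231.58$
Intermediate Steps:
$O = -41$
$J = \frac{353554}{467651}$ ($J = 353554 \cdot \frac{1}{467651} = \frac{353554}{467651} \approx 0.75602$)
$m{\left(q,N \right)} = - \frac{697}{3}$ ($m{\left(q,N \right)} = \left(- \frac{1}{3}\right) 697 = - \frac{697}{3}$)
$J + m{\left(142,O \right)} = \frac{353554}{467651} - \frac{697}{3} = - \frac{324892085}{1402953}$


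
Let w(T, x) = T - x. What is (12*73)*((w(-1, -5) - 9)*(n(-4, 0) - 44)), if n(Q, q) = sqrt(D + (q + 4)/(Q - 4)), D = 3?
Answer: 192720 - 2190*sqrt(10) ≈ 1.8579e+5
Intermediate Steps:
n(Q, q) = sqrt(3 + (4 + q)/(-4 + Q)) (n(Q, q) = sqrt(3 + (q + 4)/(Q - 4)) = sqrt(3 + (4 + q)/(-4 + Q)))
(12*73)*((w(-1, -5) - 9)*(n(-4, 0) - 44)) = (12*73)*(((-1 - 1*(-5)) - 9)*(sqrt((-8 + 0 + 3*(-4))/(-4 - 4)) - 44)) = 876*(((-1 + 5) - 9)*(sqrt((-8 + 0 - 12)/(-8)) - 44)) = 876*((4 - 9)*(sqrt(-1/8*(-20)) - 44)) = 876*(-5*(sqrt(5/2) - 44)) = 876*(-5*(sqrt(10)/2 - 44)) = 876*(-5*(-44 + sqrt(10)/2)) = 876*(220 - 5*sqrt(10)/2) = 192720 - 2190*sqrt(10)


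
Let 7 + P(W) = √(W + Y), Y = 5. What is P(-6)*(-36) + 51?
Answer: 303 - 36*I ≈ 303.0 - 36.0*I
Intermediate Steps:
P(W) = -7 + √(5 + W) (P(W) = -7 + √(W + 5) = -7 + √(5 + W))
P(-6)*(-36) + 51 = (-7 + √(5 - 6))*(-36) + 51 = (-7 + √(-1))*(-36) + 51 = (-7 + I)*(-36) + 51 = (252 - 36*I) + 51 = 303 - 36*I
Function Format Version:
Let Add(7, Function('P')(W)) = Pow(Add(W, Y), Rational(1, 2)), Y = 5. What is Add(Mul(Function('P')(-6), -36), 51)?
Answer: Add(303, Mul(-36, I)) ≈ Add(303.00, Mul(-36.000, I))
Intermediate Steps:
Function('P')(W) = Add(-7, Pow(Add(5, W), Rational(1, 2))) (Function('P')(W) = Add(-7, Pow(Add(W, 5), Rational(1, 2))) = Add(-7, Pow(Add(5, W), Rational(1, 2))))
Add(Mul(Function('P')(-6), -36), 51) = Add(Mul(Add(-7, Pow(Add(5, -6), Rational(1, 2))), -36), 51) = Add(Mul(Add(-7, Pow(-1, Rational(1, 2))), -36), 51) = Add(Mul(Add(-7, I), -36), 51) = Add(Add(252, Mul(-36, I)), 51) = Add(303, Mul(-36, I))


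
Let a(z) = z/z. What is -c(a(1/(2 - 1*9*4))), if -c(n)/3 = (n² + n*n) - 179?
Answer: -531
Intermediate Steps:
a(z) = 1
c(n) = 537 - 6*n² (c(n) = -3*((n² + n*n) - 179) = -3*((n² + n²) - 179) = -3*(2*n² - 179) = -3*(-179 + 2*n²) = 537 - 6*n²)
-c(a(1/(2 - 1*9*4))) = -(537 - 6*1²) = -(537 - 6*1) = -(537 - 6) = -1*531 = -531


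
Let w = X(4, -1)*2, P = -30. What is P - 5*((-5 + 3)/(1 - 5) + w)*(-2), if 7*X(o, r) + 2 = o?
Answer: -135/7 ≈ -19.286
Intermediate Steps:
X(o, r) = -2/7 + o/7
w = 4/7 (w = (-2/7 + (1/7)*4)*2 = (-2/7 + 4/7)*2 = (2/7)*2 = 4/7 ≈ 0.57143)
P - 5*((-5 + 3)/(1 - 5) + w)*(-2) = -30 - 5*((-5 + 3)/(1 - 5) + 4/7)*(-2) = -30 - 5*(-2/(-4) + 4/7)*(-2) = -30 - 5*(-2*(-1/4) + 4/7)*(-2) = -30 - 5*(1/2 + 4/7)*(-2) = -30 - 5*15/14*(-2) = -30 - 75/14*(-2) = -30 + 75/7 = -135/7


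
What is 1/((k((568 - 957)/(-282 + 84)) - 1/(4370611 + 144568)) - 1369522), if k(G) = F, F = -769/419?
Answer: -1891860001/2590947364462592 ≈ -7.3018e-7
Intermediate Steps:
F = -769/419 (F = -769*1/419 = -769/419 ≈ -1.8353)
k(G) = -769/419
1/((k((568 - 957)/(-282 + 84)) - 1/(4370611 + 144568)) - 1369522) = 1/((-769/419 - 1/(4370611 + 144568)) - 1369522) = 1/((-769/419 - 1/4515179) - 1369522) = 1/(-3472173070/1891860001 - 1369522) = 1/(-2590947364462592/1891860001) = -1891860001/2590947364462592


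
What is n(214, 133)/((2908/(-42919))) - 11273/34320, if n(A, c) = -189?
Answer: 69590113309/24950640 ≈ 2789.1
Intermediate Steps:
n(214, 133)/((2908/(-42919))) - 11273/34320 = -189/(2908/(-42919)) - 11273/34320 = -189/(2908*(-1/42919)) - 11273*1/34320 = -189/(-2908/42919) - 11273/34320 = -189*(-42919/2908) - 11273/34320 = 8111691/2908 - 11273/34320 = 69590113309/24950640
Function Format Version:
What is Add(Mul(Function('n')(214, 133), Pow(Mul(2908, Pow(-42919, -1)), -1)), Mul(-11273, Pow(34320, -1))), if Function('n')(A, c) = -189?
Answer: Rational(69590113309, 24950640) ≈ 2789.1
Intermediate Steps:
Add(Mul(Function('n')(214, 133), Pow(Mul(2908, Pow(-42919, -1)), -1)), Mul(-11273, Pow(34320, -1))) = Add(Mul(-189, Pow(Mul(2908, Pow(-42919, -1)), -1)), Mul(-11273, Pow(34320, -1))) = Add(Mul(-189, Pow(Mul(2908, Rational(-1, 42919)), -1)), Mul(-11273, Rational(1, 34320))) = Add(Mul(-189, Pow(Rational(-2908, 42919), -1)), Rational(-11273, 34320)) = Add(Mul(-189, Rational(-42919, 2908)), Rational(-11273, 34320)) = Add(Rational(8111691, 2908), Rational(-11273, 34320)) = Rational(69590113309, 24950640)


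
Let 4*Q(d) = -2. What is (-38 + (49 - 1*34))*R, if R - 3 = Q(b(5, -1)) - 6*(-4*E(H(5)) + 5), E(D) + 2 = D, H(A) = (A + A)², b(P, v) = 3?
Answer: -106927/2 ≈ -53464.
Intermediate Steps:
H(A) = 4*A² (H(A) = (2*A)² = 4*A²)
E(D) = -2 + D
Q(d) = -½ (Q(d) = (¼)*(-2) = -½)
R = 4649/2 (R = 3 + (-½ - 6*(-4*(-2 + 4*5²) + 5)) = 3 + (-½ - 6*(-4*(-2 + 4*25) + 5)) = 3 + (-½ - 6*(-4*(-2 + 100) + 5)) = 3 + (-½ - 6*(-4*98 + 5)) = 3 + (-½ - 6*(-392 + 5)) = 3 + (-½ - 6*(-387)) = 3 + (-½ + 2322) = 3 + 4643/2 = 4649/2 ≈ 2324.5)
(-38 + (49 - 1*34))*R = (-38 + (49 - 1*34))*(4649/2) = (-38 + (49 - 34))*(4649/2) = (-38 + 15)*(4649/2) = -23*4649/2 = -106927/2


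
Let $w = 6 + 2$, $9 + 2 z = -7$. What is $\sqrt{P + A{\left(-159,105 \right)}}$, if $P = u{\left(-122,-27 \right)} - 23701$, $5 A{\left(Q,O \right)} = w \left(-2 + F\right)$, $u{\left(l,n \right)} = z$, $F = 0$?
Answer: $\frac{i \sqrt{592805}}{5} \approx 153.99 i$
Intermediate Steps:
$z = -8$ ($z = - \frac{9}{2} + \frac{1}{2} \left(-7\right) = - \frac{9}{2} - \frac{7}{2} = -8$)
$w = 8$
$u{\left(l,n \right)} = -8$
$A{\left(Q,O \right)} = - \frac{16}{5}$ ($A{\left(Q,O \right)} = \frac{8 \left(-2 + 0\right)}{5} = \frac{8 \left(-2\right)}{5} = \frac{1}{5} \left(-16\right) = - \frac{16}{5}$)
$P = -23709$ ($P = -8 - 23701 = -23709$)
$\sqrt{P + A{\left(-159,105 \right)}} = \sqrt{-23709 - \frac{16}{5}} = \sqrt{- \frac{118561}{5}} = \frac{i \sqrt{592805}}{5}$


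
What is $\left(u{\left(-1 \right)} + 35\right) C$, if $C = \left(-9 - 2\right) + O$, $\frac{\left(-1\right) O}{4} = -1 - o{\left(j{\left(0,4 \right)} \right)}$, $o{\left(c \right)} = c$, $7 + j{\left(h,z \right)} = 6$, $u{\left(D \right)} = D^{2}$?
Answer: $-396$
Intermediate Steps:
$j{\left(h,z \right)} = -1$ ($j{\left(h,z \right)} = -7 + 6 = -1$)
$O = 0$ ($O = - 4 \left(-1 - -1\right) = - 4 \left(-1 + 1\right) = \left(-4\right) 0 = 0$)
$C = -11$ ($C = \left(-9 - 2\right) + 0 = -11 + 0 = -11$)
$\left(u{\left(-1 \right)} + 35\right) C = \left(\left(-1\right)^{2} + 35\right) \left(-11\right) = \left(1 + 35\right) \left(-11\right) = 36 \left(-11\right) = -396$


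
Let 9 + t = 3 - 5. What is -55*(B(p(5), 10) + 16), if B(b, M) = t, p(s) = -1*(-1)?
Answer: -275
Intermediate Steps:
t = -11 (t = -9 + (3 - 5) = -9 - 2 = -11)
p(s) = 1
B(b, M) = -11
-55*(B(p(5), 10) + 16) = -55*(-11 + 16) = -55*5 = -275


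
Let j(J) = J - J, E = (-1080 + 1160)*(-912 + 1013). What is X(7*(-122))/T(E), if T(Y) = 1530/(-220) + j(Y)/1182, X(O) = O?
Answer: 18788/153 ≈ 122.80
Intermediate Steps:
E = 8080 (E = 80*101 = 8080)
j(J) = 0
T(Y) = -153/22 (T(Y) = 1530/(-220) + 0/1182 = 1530*(-1/220) + 0*(1/1182) = -153/22 + 0 = -153/22)
X(7*(-122))/T(E) = (7*(-122))/(-153/22) = -854*(-22/153) = 18788/153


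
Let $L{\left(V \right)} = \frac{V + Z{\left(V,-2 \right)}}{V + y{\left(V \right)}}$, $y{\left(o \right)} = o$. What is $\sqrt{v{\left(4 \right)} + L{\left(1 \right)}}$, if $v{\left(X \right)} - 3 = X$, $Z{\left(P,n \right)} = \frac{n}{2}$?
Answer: $\sqrt{7} \approx 2.6458$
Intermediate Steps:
$Z{\left(P,n \right)} = \frac{n}{2}$ ($Z{\left(P,n \right)} = n \frac{1}{2} = \frac{n}{2}$)
$L{\left(V \right)} = \frac{-1 + V}{2 V}$ ($L{\left(V \right)} = \frac{V + \frac{1}{2} \left(-2\right)}{V + V} = \frac{V - 1}{2 V} = \left(-1 + V\right) \frac{1}{2 V} = \frac{-1 + V}{2 V}$)
$v{\left(X \right)} = 3 + X$
$\sqrt{v{\left(4 \right)} + L{\left(1 \right)}} = \sqrt{\left(3 + 4\right) + \frac{-1 + 1}{2 \cdot 1}} = \sqrt{7 + \frac{1}{2} \cdot 1 \cdot 0} = \sqrt{7 + 0} = \sqrt{7}$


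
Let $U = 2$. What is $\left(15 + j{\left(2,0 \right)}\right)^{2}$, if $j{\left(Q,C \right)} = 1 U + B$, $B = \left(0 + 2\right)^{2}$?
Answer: $441$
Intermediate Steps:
$B = 4$ ($B = 2^{2} = 4$)
$j{\left(Q,C \right)} = 6$ ($j{\left(Q,C \right)} = 1 \cdot 2 + 4 = 2 + 4 = 6$)
$\left(15 + j{\left(2,0 \right)}\right)^{2} = \left(15 + 6\right)^{2} = 21^{2} = 441$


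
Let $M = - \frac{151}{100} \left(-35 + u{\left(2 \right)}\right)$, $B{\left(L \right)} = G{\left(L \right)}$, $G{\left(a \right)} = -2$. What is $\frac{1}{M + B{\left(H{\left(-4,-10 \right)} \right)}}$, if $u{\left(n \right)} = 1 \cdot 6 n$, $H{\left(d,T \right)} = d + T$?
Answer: $\frac{100}{3273} \approx 0.030553$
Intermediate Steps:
$H{\left(d,T \right)} = T + d$
$u{\left(n \right)} = 6 n$
$B{\left(L \right)} = -2$
$M = \frac{3473}{100}$ ($M = - \frac{151}{100} \left(-35 + 6 \cdot 2\right) = \left(-151\right) \frac{1}{100} \left(-35 + 12\right) = \left(- \frac{151}{100}\right) \left(-23\right) = \frac{3473}{100} \approx 34.73$)
$\frac{1}{M + B{\left(H{\left(-4,-10 \right)} \right)}} = \frac{1}{\frac{3473}{100} - 2} = \frac{1}{\frac{3273}{100}} = \frac{100}{3273}$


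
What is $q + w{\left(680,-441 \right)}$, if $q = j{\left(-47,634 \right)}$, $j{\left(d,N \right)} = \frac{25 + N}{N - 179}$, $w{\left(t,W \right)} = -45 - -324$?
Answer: $\frac{127604}{455} \approx 280.45$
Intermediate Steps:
$w{\left(t,W \right)} = 279$ ($w{\left(t,W \right)} = -45 + 324 = 279$)
$j{\left(d,N \right)} = \frac{25 + N}{-179 + N}$
$q = \frac{659}{455}$ ($q = \frac{25 + 634}{-179 + 634} = \frac{1}{455} \cdot 659 = \frac{659}{455} \approx 1.4484$)
$q + w{\left(680,-441 \right)} = \frac{659}{455} + 279 = \frac{127604}{455}$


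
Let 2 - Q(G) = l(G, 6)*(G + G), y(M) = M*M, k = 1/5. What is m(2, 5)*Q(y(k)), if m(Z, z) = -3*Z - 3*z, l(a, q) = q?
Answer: -798/25 ≈ -31.920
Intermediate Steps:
k = ⅕ ≈ 0.20000
y(M) = M²
Q(G) = 2 - 12*G (Q(G) = 2 - 6*(G + G) = 2 - 6*2*G = 2 - 12*G)
m(2, 5)*Q(y(k)) = (-3*2 - 3*5)*(2 - 12*(⅕)²) = (-6 - 15)*(2 - 12*1/25) = -21*(2 - 12/25) = -21*38/25 = -798/25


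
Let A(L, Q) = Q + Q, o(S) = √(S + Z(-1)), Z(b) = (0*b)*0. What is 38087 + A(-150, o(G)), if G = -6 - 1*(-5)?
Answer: 38087 + 2*I ≈ 38087.0 + 2.0*I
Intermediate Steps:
Z(b) = 0 (Z(b) = 0*0 = 0)
G = -1 (G = -6 + 5 = -1)
o(S) = √S (o(S) = √(S + 0) = √S)
A(L, Q) = 2*Q
38087 + A(-150, o(G)) = 38087 + 2*√(-1) = 38087 + 2*I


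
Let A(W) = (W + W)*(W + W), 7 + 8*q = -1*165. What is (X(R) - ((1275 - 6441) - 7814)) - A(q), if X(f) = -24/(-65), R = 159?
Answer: 723539/65 ≈ 11131.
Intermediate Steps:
X(f) = 24/65 (X(f) = -24*(-1/65) = 24/65)
q = -43/2 (q = -7/8 + (-1*165)/8 = -7/8 + (⅛)*(-165) = -7/8 - 165/8 = -43/2 ≈ -21.500)
A(W) = 4*W² (A(W) = (2*W)*(2*W) = 4*W²)
(X(R) - ((1275 - 6441) - 7814)) - A(q) = (24/65 - ((1275 - 6441) - 7814)) - 4*(-43/2)² = (24/65 - (-5166 - 7814)) - 4*1849/4 = (24/65 - 1*(-12980)) - 1*1849 = (24/65 + 12980) - 1849 = 843724/65 - 1849 = 723539/65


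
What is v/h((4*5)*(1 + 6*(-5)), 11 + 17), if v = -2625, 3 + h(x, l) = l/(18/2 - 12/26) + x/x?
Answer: -291375/142 ≈ -2051.9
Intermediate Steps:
h(x, l) = -2 + 13*l/111 (h(x, l) = -3 + (l/(18/2 - 12/26) + x/x) = -3 + (l/(18*(½) - 12*1/26) + 1) = -3 + (l/(9 - 6/13) + 1) = -3 + (l/(111/13) + 1) = -3 + (l*(13/111) + 1) = -3 + (13*l/111 + 1) = -3 + (1 + 13*l/111) = -2 + 13*l/111)
v/h((4*5)*(1 + 6*(-5)), 11 + 17) = -2625/(-2 + 13*(11 + 17)/111) = -2625/(-2 + (13/111)*28) = -2625/(-2 + 364/111) = -2625/142/111 = -2625*111/142 = -291375/142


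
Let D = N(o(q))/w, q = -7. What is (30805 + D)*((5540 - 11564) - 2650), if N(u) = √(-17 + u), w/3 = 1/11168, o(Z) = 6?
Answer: -267202570 - 96871232*I*√11/3 ≈ -2.672e+8 - 1.071e+8*I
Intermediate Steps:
w = 3/11168 ≈ 0.00026862
D = 11168*I*√11/3 (D = √(-17 + 6)/(3/11168) = √(-11)*(11168/3) = (I*√11)*(11168/3) = 11168*I*√11/3 ≈ 12347.0*I)
(30805 + D)*((5540 - 11564) - 2650) = (30805 + 11168*I*√11/3)*((5540 - 11564) - 2650) = (30805 + 11168*I*√11/3)*(-6024 - 2650) = (30805 + 11168*I*√11/3)*(-8674) = -267202570 - 96871232*I*√11/3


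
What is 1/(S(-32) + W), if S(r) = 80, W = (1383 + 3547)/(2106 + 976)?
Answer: 1541/125745 ≈ 0.012255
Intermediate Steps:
W = 2465/1541 (W = 4930/3082 = 4930*(1/3082) = 2465/1541 ≈ 1.5996)
1/(S(-32) + W) = 1/(80 + 2465/1541) = 1/(125745/1541) = 1541/125745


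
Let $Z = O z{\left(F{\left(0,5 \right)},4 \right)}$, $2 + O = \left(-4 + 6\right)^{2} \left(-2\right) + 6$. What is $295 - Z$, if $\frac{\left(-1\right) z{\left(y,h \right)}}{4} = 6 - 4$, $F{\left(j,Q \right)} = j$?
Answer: $263$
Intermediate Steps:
$z{\left(y,h \right)} = -8$ ($z{\left(y,h \right)} = - 4 \left(6 - 4\right) = \left(-4\right) 2 = -8$)
$O = -4$ ($O = -2 + \left(\left(-4 + 6\right)^{2} \left(-2\right) + 6\right) = -2 + \left(2^{2} \left(-2\right) + 6\right) = -2 + \left(4 \left(-2\right) + 6\right) = -2 + \left(-8 + 6\right) = -2 - 2 = -4$)
$Z = 32$ ($Z = \left(-4\right) \left(-8\right) = 32$)
$295 - Z = 295 - 32 = 263$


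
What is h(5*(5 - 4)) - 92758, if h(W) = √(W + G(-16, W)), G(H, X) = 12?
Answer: -92758 + √17 ≈ -92754.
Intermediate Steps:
h(W) = √(12 + W) (h(W) = √(W + 12) = √(12 + W))
h(5*(5 - 4)) - 92758 = √(12 + 5*(5 - 4)) - 92758 = √(12 + 5*1) - 92758 = √(12 + 5) - 92758 = √17 - 92758 = -92758 + √17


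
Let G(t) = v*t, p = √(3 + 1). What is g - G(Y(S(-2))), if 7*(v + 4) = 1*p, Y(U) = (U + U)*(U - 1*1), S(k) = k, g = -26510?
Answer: -185258/7 ≈ -26465.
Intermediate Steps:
p = 2 (p = √4 = 2)
Y(U) = 2*U*(-1 + U) (Y(U) = (2*U)*(U - 1) = (2*U)*(-1 + U) = 2*U*(-1 + U))
v = -26/7 (v = -4 + (1*2)/7 = -4 + (⅐)*2 = -4 + 2/7 = -26/7 ≈ -3.7143)
G(t) = -26*t/7
g - G(Y(S(-2))) = -26510 - (-26)*2*(-2)*(-1 - 2)/7 = -26510 - (-26)*2*(-2)*(-3)/7 = -26510 - (-26)*12/7 = -26510 - 1*(-312/7) = -26510 + 312/7 = -185258/7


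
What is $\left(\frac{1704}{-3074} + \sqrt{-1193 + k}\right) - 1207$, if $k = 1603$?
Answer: $- \frac{1856011}{1537} + \sqrt{410} \approx -1187.3$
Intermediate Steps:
$\left(\frac{1704}{-3074} + \sqrt{-1193 + k}\right) - 1207 = \left(\frac{1704}{-3074} + \sqrt{-1193 + 1603}\right) - 1207 = \left(1704 \left(- \frac{1}{3074}\right) + \sqrt{410}\right) - 1207 = \left(- \frac{852}{1537} + \sqrt{410}\right) - 1207 = - \frac{1856011}{1537} + \sqrt{410}$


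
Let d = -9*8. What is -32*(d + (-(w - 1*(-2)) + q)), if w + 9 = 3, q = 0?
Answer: 2176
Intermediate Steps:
w = -6 (w = -9 + 3 = -6)
d = -72
-32*(d + (-(w - 1*(-2)) + q)) = -32*(-72 + (-(-6 - 1*(-2)) + 0)) = -32*(-72 + (-(-6 + 2) + 0)) = -32*(-72 + (-1*(-4) + 0)) = -32*(-72 + (4 + 0)) = -32*(-72 + 4) = -32*(-68) = 2176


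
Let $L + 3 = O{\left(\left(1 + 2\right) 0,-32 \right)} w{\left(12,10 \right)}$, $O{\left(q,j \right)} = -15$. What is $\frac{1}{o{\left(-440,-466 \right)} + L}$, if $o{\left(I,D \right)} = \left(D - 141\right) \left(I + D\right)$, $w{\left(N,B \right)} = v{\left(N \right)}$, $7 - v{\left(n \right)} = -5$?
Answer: $\frac{1}{549759} \approx 1.819 \cdot 10^{-6}$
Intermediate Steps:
$v{\left(n \right)} = 12$ ($v{\left(n \right)} = 7 - -5 = 7 + 5 = 12$)
$w{\left(N,B \right)} = 12$
$o{\left(I,D \right)} = \left(-141 + D\right) \left(D + I\right)$
$L = -183$ ($L = -3 - 180 = -183$)
$\frac{1}{o{\left(-440,-466 \right)} + L} = \frac{1}{\left(\left(-466\right)^{2} - -65706 - -62040 - -205040\right) - 183} = \frac{1}{\left(217156 + 65706 + 62040 + 205040\right) - 183} = \frac{1}{549942 - 183} = \frac{1}{549759}$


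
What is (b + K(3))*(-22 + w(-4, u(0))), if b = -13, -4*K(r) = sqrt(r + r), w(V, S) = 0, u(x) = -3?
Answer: 286 + 11*sqrt(6)/2 ≈ 299.47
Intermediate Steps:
K(r) = -sqrt(2)*sqrt(r)/4 (K(r) = -sqrt(r + r)/4 = -sqrt(2)*sqrt(r)/4)
(b + K(3))*(-22 + w(-4, u(0))) = (-13 - sqrt(2)*sqrt(3)/4)*(-22 + 0) = (-13 - sqrt(6)/4)*(-22) = 286 + 11*sqrt(6)/2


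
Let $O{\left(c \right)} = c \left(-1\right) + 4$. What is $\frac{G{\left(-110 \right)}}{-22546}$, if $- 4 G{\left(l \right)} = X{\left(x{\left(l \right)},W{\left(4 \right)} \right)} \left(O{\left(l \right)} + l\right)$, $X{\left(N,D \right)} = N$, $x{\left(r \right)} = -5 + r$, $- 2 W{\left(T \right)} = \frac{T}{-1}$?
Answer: $- \frac{115}{22546} \approx -0.0051007$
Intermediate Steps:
$W{\left(T \right)} = \frac{T}{2}$ ($W{\left(T \right)} = - \frac{T \frac{1}{-1}}{2} = - \frac{T \left(-1\right)}{2} = - \frac{\left(-1\right) T}{2} = \frac{T}{2}$)
$O{\left(c \right)} = 4 - c$ ($O{\left(c \right)} = - c + 4 = 4 - c$)
$G{\left(l \right)} = 5 - l$ ($G{\left(l \right)} = - \frac{\left(-5 + l\right) \left(\left(4 - l\right) + l\right)}{4} = - \frac{\left(-5 + l\right) 4}{4} = - \frac{-20 + 4 l}{4} = 5 - l$)
$\frac{G{\left(-110 \right)}}{-22546} = \frac{5 - -110}{-22546} = \left(5 + 110\right) \left(- \frac{1}{22546}\right) = 115 \left(- \frac{1}{22546}\right) = - \frac{115}{22546}$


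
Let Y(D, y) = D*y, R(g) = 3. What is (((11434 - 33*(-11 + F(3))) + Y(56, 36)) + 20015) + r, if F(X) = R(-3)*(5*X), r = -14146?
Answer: 18197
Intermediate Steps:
F(X) = 15*X (F(X) = 3*(5*X) = 15*X)
(((11434 - 33*(-11 + F(3))) + Y(56, 36)) + 20015) + r = (((11434 - 33*(-11 + 15*3)) + 56*36) + 20015) - 14146 = (((11434 - 33*(-11 + 45)) + 2016) + 20015) - 14146 = (((11434 - 33*34) + 2016) + 20015) - 14146 = (((11434 - 1122) + 2016) + 20015) - 14146 = ((10312 + 2016) + 20015) - 14146 = (12328 + 20015) - 14146 = 32343 - 14146 = 18197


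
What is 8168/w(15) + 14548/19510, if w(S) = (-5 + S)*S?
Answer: 8076994/146325 ≈ 55.199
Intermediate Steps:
w(S) = S*(-5 + S)
8168/w(15) + 14548/19510 = 8168/((15*(-5 + 15))) + 14548/19510 = 8168/((15*10)) + 14548*(1/19510) = 8168/150 + 7274/9755 = 8168*(1/150) + 7274/9755 = 4084/75 + 7274/9755 = 8076994/146325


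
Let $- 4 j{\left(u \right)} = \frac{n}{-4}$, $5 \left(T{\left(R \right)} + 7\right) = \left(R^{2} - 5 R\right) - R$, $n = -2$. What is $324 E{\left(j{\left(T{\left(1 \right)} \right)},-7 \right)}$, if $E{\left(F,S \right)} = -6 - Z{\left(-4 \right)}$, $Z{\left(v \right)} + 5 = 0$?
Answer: $-324$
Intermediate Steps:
$Z{\left(v \right)} = -5$ ($Z{\left(v \right)} = -5 + 0 = -5$)
$T{\left(R \right)} = -7 - \frac{6 R}{5} + \frac{R^{2}}{5}$ ($T{\left(R \right)} = -7 + \frac{\left(R^{2} - 5 R\right) - R}{5} = -7 + \frac{R^{2} - 6 R}{5} = -7 + \left(- \frac{6 R}{5} + \frac{R^{2}}{5}\right) = -7 - \frac{6 R}{5} + \frac{R^{2}}{5}$)
$j{\left(u \right)} = - \frac{1}{8}$ ($j{\left(u \right)} = - \frac{\left(-2\right) \frac{1}{-4}}{4} = - \frac{\left(-2\right) \left(- \frac{1}{4}\right)}{4} = \left(- \frac{1}{4}\right) \frac{1}{2} = - \frac{1}{8}$)
$E{\left(F,S \right)} = -1$ ($E{\left(F,S \right)} = -6 - -5 = -6 + 5 = -1$)
$324 E{\left(j{\left(T{\left(1 \right)} \right)},-7 \right)} = 324 \left(-1\right) = -324$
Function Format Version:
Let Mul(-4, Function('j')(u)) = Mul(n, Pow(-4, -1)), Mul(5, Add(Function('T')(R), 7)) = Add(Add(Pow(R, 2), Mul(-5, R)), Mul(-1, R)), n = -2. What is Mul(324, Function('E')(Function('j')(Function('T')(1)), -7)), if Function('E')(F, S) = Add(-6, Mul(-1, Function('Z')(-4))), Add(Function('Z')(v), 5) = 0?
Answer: -324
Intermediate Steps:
Function('Z')(v) = -5 (Function('Z')(v) = Add(-5, 0) = -5)
Function('T')(R) = Add(-7, Mul(Rational(-6, 5), R), Mul(Rational(1, 5), Pow(R, 2))) (Function('T')(R) = Add(-7, Mul(Rational(1, 5), Add(Add(Pow(R, 2), Mul(-5, R)), Mul(-1, R)))) = Add(-7, Mul(Rational(1, 5), Add(Pow(R, 2), Mul(-6, R)))) = Add(-7, Add(Mul(Rational(-6, 5), R), Mul(Rational(1, 5), Pow(R, 2)))) = Add(-7, Mul(Rational(-6, 5), R), Mul(Rational(1, 5), Pow(R, 2))))
Function('j')(u) = Rational(-1, 8) (Function('j')(u) = Mul(Rational(-1, 4), Mul(-2, Pow(-4, -1))) = Mul(Rational(-1, 4), Mul(-2, Rational(-1, 4))) = Mul(Rational(-1, 4), Rational(1, 2)) = Rational(-1, 8))
Function('E')(F, S) = -1 (Function('E')(F, S) = Add(-6, Mul(-1, -5)) = Add(-6, 5) = -1)
Mul(324, Function('E')(Function('j')(Function('T')(1)), -7)) = Mul(324, -1) = -324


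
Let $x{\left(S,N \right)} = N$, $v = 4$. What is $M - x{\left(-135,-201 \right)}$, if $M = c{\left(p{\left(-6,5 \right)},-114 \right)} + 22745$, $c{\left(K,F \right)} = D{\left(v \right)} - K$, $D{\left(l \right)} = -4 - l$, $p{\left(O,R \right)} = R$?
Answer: $22933$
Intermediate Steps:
$c{\left(K,F \right)} = -8 - K$ ($c{\left(K,F \right)} = \left(-4 - 4\right) - K = -8 - K$)
$M = 22732$ ($M = \left(-8 - 5\right) + 22745 = -13 + 22745 = 22732$)
$M - x{\left(-135,-201 \right)} = 22732 - -201 = 22732 + 201 = 22933$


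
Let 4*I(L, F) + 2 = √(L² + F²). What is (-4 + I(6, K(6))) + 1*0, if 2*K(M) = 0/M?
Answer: -3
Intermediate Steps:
K(M) = 0 (K(M) = (0/M)/2 = (½)*0 = 0)
I(L, F) = -½ + √(F² + L²)/4 (I(L, F) = -½ + √(L² + F²)/4 = -½ + √(F² + L²)/4)
(-4 + I(6, K(6))) + 1*0 = (-4 + (-½ + √(0² + 6²)/4)) + 1*0 = (-4 + (-½ + √(0 + 36)/4)) + 0 = (-4 + (-½ + √36/4)) + 0 = (-4 + (-½ + (¼)*6)) + 0 = (-4 + (-½ + 3/2)) + 0 = (-4 + 1) + 0 = -3 + 0 = -3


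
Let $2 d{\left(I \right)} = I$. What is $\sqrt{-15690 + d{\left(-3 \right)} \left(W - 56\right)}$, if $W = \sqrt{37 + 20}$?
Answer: $\frac{\sqrt{-62424 - 6 \sqrt{57}}}{2} \approx 124.97 i$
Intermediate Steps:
$W = \sqrt{57} \approx 7.5498$
$d{\left(I \right)} = \frac{I}{2}$
$\sqrt{-15690 + d{\left(-3 \right)} \left(W - 56\right)} = \sqrt{-15690 + \frac{1}{2} \left(-3\right) \left(\sqrt{57} - 56\right)} = \sqrt{-15690 - \frac{3 \left(-56 + \sqrt{57}\right)}{2}} = \sqrt{-15690 + \left(84 - \frac{3 \sqrt{57}}{2}\right)} = \sqrt{-15606 - \frac{3 \sqrt{57}}{2}}$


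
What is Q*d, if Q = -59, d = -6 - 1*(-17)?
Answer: -649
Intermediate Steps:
d = 11 (d = -6 + 17 = 11)
Q*d = -59*11 = -649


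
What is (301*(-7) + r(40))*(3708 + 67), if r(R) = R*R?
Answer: -1913925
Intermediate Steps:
r(R) = R²
(301*(-7) + r(40))*(3708 + 67) = (301*(-7) + 40²)*(3708 + 67) = (-2107 + 1600)*3775 = -507*3775 = -1913925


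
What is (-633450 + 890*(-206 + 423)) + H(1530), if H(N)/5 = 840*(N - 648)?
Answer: 3264080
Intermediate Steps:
H(N) = -2721600 + 4200*N (H(N) = 5*(840*(N - 648)) = 5*(840*(-648 + N)) = 5*(-544320 + 840*N) = -2721600 + 4200*N)
(-633450 + 890*(-206 + 423)) + H(1530) = (-633450 + 890*(-206 + 423)) + (-2721600 + 4200*1530) = (-633450 + 890*217) + (-2721600 + 6426000) = (-633450 + 193130) + 3704400 = -440320 + 3704400 = 3264080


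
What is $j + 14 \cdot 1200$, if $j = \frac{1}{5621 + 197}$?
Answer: $\frac{97742401}{5818} \approx 16800.0$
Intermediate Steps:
$j = \frac{1}{5818} \approx 0.00017188$
$j + 14 \cdot 1200 = \frac{1}{5818} + 14 \cdot 1200 = \frac{1}{5818} + 16800 = \frac{97742401}{5818}$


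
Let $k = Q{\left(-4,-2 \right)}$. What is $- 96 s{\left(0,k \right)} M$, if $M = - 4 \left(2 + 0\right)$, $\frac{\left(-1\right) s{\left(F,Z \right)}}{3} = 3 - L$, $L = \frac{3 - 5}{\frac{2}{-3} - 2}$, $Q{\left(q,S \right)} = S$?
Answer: $-5184$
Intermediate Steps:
$k = -2$
$L = \frac{3}{4}$ ($L = - \frac{2}{2 \left(- \frac{1}{3}\right) - 2} = - \frac{2}{- \frac{2}{3} - 2} = - \frac{2}{- \frac{8}{3}} = \left(-2\right) \left(- \frac{3}{8}\right) = \frac{3}{4} \approx 0.75$)
$s{\left(F,Z \right)} = - \frac{27}{4}$ ($s{\left(F,Z \right)} = - 3 \left(3 - \frac{3}{4}\right) = \left(-3\right) \frac{9}{4} = - \frac{27}{4}$)
$M = -8$ ($M = \left(-4\right) 2 = -8$)
$- 96 s{\left(0,k \right)} M = \left(-96\right) \left(- \frac{27}{4}\right) \left(-8\right) = 648 \left(-8\right) = -5184$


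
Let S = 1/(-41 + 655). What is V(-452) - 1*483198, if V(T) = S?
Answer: -296683571/614 ≈ -4.8320e+5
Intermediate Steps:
S = 1/614 ≈ 0.0016287
V(T) = 1/614
V(-452) - 1*483198 = 1/614 - 1*483198 = 1/614 - 483198 = -296683571/614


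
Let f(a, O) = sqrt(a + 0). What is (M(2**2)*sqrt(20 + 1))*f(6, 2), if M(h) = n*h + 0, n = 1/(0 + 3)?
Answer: 4*sqrt(14) ≈ 14.967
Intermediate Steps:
n = 1/3 ≈ 0.33333
f(a, O) = sqrt(a)
M(h) = h/3 (M(h) = h/3 + 0 = h/3)
(M(2**2)*sqrt(20 + 1))*f(6, 2) = (((1/3)*2**2)*sqrt(20 + 1))*sqrt(6) = (((1/3)*4)*sqrt(21))*sqrt(6) = (4*sqrt(21)/3)*sqrt(6) = 4*sqrt(14)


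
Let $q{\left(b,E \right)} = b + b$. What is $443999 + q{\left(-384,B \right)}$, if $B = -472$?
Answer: $443231$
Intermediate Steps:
$q{\left(b,E \right)} = 2 b$
$443999 + q{\left(-384,B \right)} = 443999 + 2 \left(-384\right) = 443999 - 768 = 443231$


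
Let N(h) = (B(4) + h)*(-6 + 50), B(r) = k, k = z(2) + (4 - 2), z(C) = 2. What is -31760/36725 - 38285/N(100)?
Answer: -23866929/2585440 ≈ -9.2313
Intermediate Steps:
k = 4 (k = 2 + (4 - 2) = 2 + 2 = 4)
B(r) = 4
N(h) = 176 + 44*h (N(h) = (4 + h)*(-6 + 50) = (4 + h)*44 = 176 + 44*h)
-31760/36725 - 38285/N(100) = -31760/36725 - 38285/(176 + 44*100) = -31760*1/36725 - 38285/(176 + 4400) = -6352/7345 - 38285/4576 = -6352/7345 - 38285*1/4576 = -6352/7345 - 2945/352 = -23866929/2585440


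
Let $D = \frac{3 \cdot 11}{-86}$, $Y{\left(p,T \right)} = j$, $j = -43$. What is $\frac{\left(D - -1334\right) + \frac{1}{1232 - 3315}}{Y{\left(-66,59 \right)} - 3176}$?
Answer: $- \frac{6456791}{15585006} \approx -0.4143$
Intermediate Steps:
$Y{\left(p,T \right)} = -43$
$D = - \frac{33}{86}$ ($D = 33 \left(- \frac{1}{86}\right) = - \frac{33}{86} \approx -0.38372$)
$\frac{\left(D - -1334\right) + \frac{1}{1232 - 3315}}{Y{\left(-66,59 \right)} - 3176} = \frac{\left(- \frac{33}{86} - -1334\right) + \frac{1}{1232 - 3315}}{-43 - 3176} = \frac{\left(- \frac{33}{86} + 1334\right) + \frac{1}{-2083}}{-3219} = \left(\frac{114691}{86} - \frac{1}{2083}\right) \left(- \frac{1}{3219}\right) = \frac{238901267}{179138} \left(- \frac{1}{3219}\right) = - \frac{6456791}{15585006}$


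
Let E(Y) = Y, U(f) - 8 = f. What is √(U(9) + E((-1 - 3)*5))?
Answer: I*√3 ≈ 1.732*I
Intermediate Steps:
U(f) = 8 + f
√(U(9) + E((-1 - 3)*5)) = √((8 + 9) + (-1 - 3)*5) = √(17 - 4*5) = √(17 - 20) = √(-3) = I*√3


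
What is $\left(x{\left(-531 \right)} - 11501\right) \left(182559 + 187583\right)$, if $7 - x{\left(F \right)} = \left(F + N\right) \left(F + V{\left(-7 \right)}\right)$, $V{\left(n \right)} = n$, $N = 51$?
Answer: $-99839882228$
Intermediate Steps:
$x{\left(F \right)} = 7 - \left(-7 + F\right) \left(51 + F\right)$ ($x{\left(F \right)} = 7 - \left(F + 51\right) \left(F - 7\right) = 7 - \left(51 + F\right) \left(-7 + F\right) = 7 - \left(-7 + F\right) \left(51 + F\right)$)
$\left(x{\left(-531 \right)} - 11501\right) \left(182559 + 187583\right) = \left(\left(364 - \left(-531\right)^{2} - -23364\right) - 11501\right) \left(182559 + 187583\right) = \left(\left(364 - 281961 + 23364\right) - 11501\right) 370142 = \left(-258233 - 11501\right) 370142 = \left(-269734\right) 370142 = -99839882228$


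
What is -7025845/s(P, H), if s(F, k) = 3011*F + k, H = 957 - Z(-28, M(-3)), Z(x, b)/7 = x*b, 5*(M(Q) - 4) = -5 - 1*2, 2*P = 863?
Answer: -70258450/13007131 ≈ -5.4015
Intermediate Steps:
P = 863/2 (P = (½)*863 = 863/2 ≈ 431.50)
M(Q) = 13/5 (M(Q) = 4 + (-5 - 1*2)/5 = 4 + (-5 - 2)/5 = 4 + (⅕)*(-7) = 4 - 7/5 = 13/5)
Z(x, b) = 7*b*x (Z(x, b) = 7*(x*b) = 7*(b*x) = 7*b*x)
H = 7333/5 (H = 957 - 7*13*(-28)/5 = 957 - 1*(-2548/5) = 957 + 2548/5 = 7333/5 ≈ 1466.6)
s(F, k) = k + 3011*F
-7025845/s(P, H) = -7025845/(7333/5 + 3011*(863/2)) = -7025845/(7333/5 + 2598493/2) = -7025845/13007131/10 = -7025845*10/13007131 = -70258450/13007131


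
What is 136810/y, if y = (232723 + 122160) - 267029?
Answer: 68405/43927 ≈ 1.5572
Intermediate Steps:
y = 87854 (y = 354883 - 267029 = 87854)
136810/y = 136810/87854 = 136810*(1/87854) = 68405/43927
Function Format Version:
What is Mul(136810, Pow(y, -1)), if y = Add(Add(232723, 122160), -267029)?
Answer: Rational(68405, 43927) ≈ 1.5572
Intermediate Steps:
y = 87854 (y = Add(354883, -267029) = 87854)
Mul(136810, Pow(y, -1)) = Mul(136810, Pow(87854, -1)) = Mul(136810, Rational(1, 87854)) = Rational(68405, 43927)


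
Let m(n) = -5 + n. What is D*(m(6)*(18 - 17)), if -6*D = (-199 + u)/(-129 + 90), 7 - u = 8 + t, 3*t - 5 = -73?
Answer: -266/351 ≈ -0.75783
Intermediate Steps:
t = -68/3 (t = 5/3 + (⅓)*(-73) = 5/3 - 73/3 = -68/3 ≈ -22.667)
u = 65/3 (u = 7 - (8 - 68/3) = 7 - 1*(-44/3) = 7 + 44/3 = 65/3 ≈ 21.667)
D = -266/351 (D = -(-199 + 65/3)/(6*(-129 + 90)) = -(-266)/(9*(-39)) = -(-266)*(-1)/(9*39) = -⅙*532/117 = -266/351 ≈ -0.75783)
D*(m(6)*(18 - 17)) = -266*(-5 + 6)*(18 - 17)/351 = -266/351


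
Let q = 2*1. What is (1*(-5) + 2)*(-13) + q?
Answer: 41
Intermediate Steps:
q = 2
(1*(-5) + 2)*(-13) + q = (1*(-5) + 2)*(-13) + 2 = (-5 + 2)*(-13) + 2 = -3*(-13) + 2 = 39 + 2 = 41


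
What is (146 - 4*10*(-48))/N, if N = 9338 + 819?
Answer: 2066/10157 ≈ 0.20341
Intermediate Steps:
N = 10157
(146 - 4*10*(-48))/N = (146 - 4*10*(-48))/10157 = (146 - 40*(-48))*(1/10157) = (146 + 1920)*(1/10157) = 2066*(1/10157) = 2066/10157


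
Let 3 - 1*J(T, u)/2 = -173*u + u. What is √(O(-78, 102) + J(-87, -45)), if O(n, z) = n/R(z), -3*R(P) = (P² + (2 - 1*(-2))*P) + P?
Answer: 3*I*√5688855197/1819 ≈ 124.39*I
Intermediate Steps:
R(P) = -5*P/3 - P²/3 (R(P) = -((P² + (2 - 1*(-2))*P) + P)/3 = -((P² + (2 + 2)*P) + P)/3 = -((P² + 4*P) + P)/3 = -(P² + 5*P)/3 = -5*P/3 - P²/3)
O(n, z) = -3*n/(z*(5 + z)) (O(n, z) = n/((-z*(5 + z)/3)) = n*(-3/(z*(5 + z))) = -3*n/(z*(5 + z)))
J(T, u) = 6 + 344*u (J(T, u) = 6 - 2*(-173*u + u) = 6 - (-344)*u = 6 + 344*u)
√(O(-78, 102) + J(-87, -45)) = √(-3*(-78)/(102*(5 + 102)) + (6 + 344*(-45))) = √(-3*(-78)*1/102/107 + (6 - 15480)) = √(-3*(-78)*1/102*1/107 - 15474) = √(39/1819 - 15474) = √(-28147167/1819) = 3*I*√5688855197/1819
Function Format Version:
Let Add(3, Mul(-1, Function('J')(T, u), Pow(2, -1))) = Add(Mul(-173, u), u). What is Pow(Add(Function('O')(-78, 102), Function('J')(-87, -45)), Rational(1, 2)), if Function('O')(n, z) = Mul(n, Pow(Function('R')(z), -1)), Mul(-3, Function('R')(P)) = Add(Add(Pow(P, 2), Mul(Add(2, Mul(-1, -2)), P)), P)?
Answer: Mul(Rational(3, 1819), I, Pow(5688855197, Rational(1, 2))) ≈ Mul(124.39, I)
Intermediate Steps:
Function('R')(P) = Add(Mul(Rational(-5, 3), P), Mul(Rational(-1, 3), Pow(P, 2))) (Function('R')(P) = Mul(Rational(-1, 3), Add(Add(Pow(P, 2), Mul(Add(2, Mul(-1, -2)), P)), P)) = Mul(Rational(-1, 3), Add(Add(Pow(P, 2), Mul(Add(2, 2), P)), P)) = Mul(Rational(-1, 3), Add(Add(Pow(P, 2), Mul(4, P)), P)) = Mul(Rational(-1, 3), Add(Pow(P, 2), Mul(5, P))) = Add(Mul(Rational(-5, 3), P), Mul(Rational(-1, 3), Pow(P, 2))))
Function('O')(n, z) = Mul(-3, n, Pow(z, -1), Pow(Add(5, z), -1)) (Function('O')(n, z) = Mul(n, Pow(Mul(Rational(-1, 3), z, Add(5, z)), -1)) = Mul(n, Mul(-3, Pow(z, -1), Pow(Add(5, z), -1))) = Mul(-3, n, Pow(z, -1), Pow(Add(5, z), -1)))
Function('J')(T, u) = Add(6, Mul(344, u)) (Function('J')(T, u) = Add(6, Mul(-2, Add(Mul(-173, u), u))) = Add(6, Mul(-2, Mul(-172, u))) = Add(6, Mul(344, u)))
Pow(Add(Function('O')(-78, 102), Function('J')(-87, -45)), Rational(1, 2)) = Pow(Add(Mul(-3, -78, Pow(102, -1), Pow(Add(5, 102), -1)), Add(6, Mul(344, -45))), Rational(1, 2)) = Pow(Add(Mul(-3, -78, Rational(1, 102), Pow(107, -1)), Add(6, -15480)), Rational(1, 2)) = Pow(Add(Mul(-3, -78, Rational(1, 102), Rational(1, 107)), -15474), Rational(1, 2)) = Pow(Add(Rational(39, 1819), -15474), Rational(1, 2)) = Pow(Rational(-28147167, 1819), Rational(1, 2)) = Mul(Rational(3, 1819), I, Pow(5688855197, Rational(1, 2)))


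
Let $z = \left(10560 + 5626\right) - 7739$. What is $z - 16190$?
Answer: $-7743$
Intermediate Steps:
$z = 8447$ ($z = 16186 - 7739 = 8447$)
$z - 16190 = 8447 - 16190 = -7743$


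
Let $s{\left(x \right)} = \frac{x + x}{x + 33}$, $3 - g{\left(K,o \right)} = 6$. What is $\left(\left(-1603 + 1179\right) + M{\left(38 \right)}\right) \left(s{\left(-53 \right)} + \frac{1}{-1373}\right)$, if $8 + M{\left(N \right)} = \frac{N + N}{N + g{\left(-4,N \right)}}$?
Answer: $- \frac{547293198}{240275} \approx -2277.8$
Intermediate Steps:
$g{\left(K,o \right)} = -3$ ($g{\left(K,o \right)} = 3 - 6 = -3$)
$s{\left(x \right)} = \frac{2 x}{33 + x}$
$M{\left(N \right)} = -8 + \frac{2 N}{-3 + N}$ ($M{\left(N \right)} = -8 + \frac{N + N}{N - 3} = -8 + \frac{2 N}{-3 + N}$)
$\left(\left(-1603 + 1179\right) + M{\left(38 \right)}\right) \left(s{\left(-53 \right)} + \frac{1}{-1373}\right) = \left(\left(-1603 + 1179\right) + \frac{6 \left(4 - 38\right)}{-3 + 38}\right) \left(2 \left(-53\right) \frac{1}{33 - 53} + \frac{1}{-1373}\right) = \left(-424 + \frac{6 \left(4 - 38\right)}{35}\right) \left(2 \left(-53\right) \frac{1}{-20} - \frac{1}{1373}\right) = \left(-424 + 6 \cdot \frac{1}{35} \left(-34\right)\right) \left(2 \left(-53\right) \left(- \frac{1}{20}\right) - \frac{1}{1373}\right) = \left(-424 - \frac{204}{35}\right) \left(\frac{53}{10} - \frac{1}{1373}\right) = \left(- \frac{15044}{35}\right) \frac{72759}{13730} = - \frac{547293198}{240275}$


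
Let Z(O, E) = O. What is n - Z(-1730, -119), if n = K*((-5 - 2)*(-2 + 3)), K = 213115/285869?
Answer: 493061565/285869 ≈ 1724.8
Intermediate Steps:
K = 213115/285869 (K = 213115*(1/285869) = 213115/285869 ≈ 0.74550)
n = -1491805/285869 (n = 213115*((-5 - 2)*(-2 + 3))/285869 = 213115*(-7*1)/285869 = (213115/285869)*(-7) = -1491805/285869 ≈ -5.2185)
n - Z(-1730, -119) = -1491805/285869 - 1*(-1730) = -1491805/285869 + 1730 = 493061565/285869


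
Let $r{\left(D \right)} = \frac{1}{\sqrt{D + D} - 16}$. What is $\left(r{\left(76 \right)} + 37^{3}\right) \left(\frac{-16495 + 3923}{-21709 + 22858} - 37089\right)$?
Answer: $- \frac{28069873868671}{14937} + \frac{42627833 \sqrt{38}}{59748} \approx -1.8792 \cdot 10^{9}$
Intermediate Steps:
$r{\left(D \right)} = \frac{1}{-16 + \sqrt{2} \sqrt{D}}$ ($r{\left(D \right)} = \frac{1}{\sqrt{2 D} - 16} = \frac{1}{\sqrt{2} \sqrt{D} - 16} = \frac{1}{-16 + \sqrt{2} \sqrt{D}}$)
$\left(r{\left(76 \right)} + 37^{3}\right) \left(\frac{-16495 + 3923}{-21709 + 22858} - 37089\right) = \left(\frac{1}{-16 + \sqrt{2} \sqrt{76}} + 37^{3}\right) \left(\frac{-16495 + 3923}{-21709 + 22858} - 37089\right) = \left(\frac{1}{-16 + \sqrt{2} \cdot 2 \sqrt{19}} + 50653\right) \left(- \frac{12572}{1149} - 37089\right) = \left(\frac{1}{-16 + 2 \sqrt{38}} + 50653\right) \left(\left(-12572\right) \frac{1}{1149} - 37089\right) = \left(50653 + \frac{1}{-16 + 2 \sqrt{38}}\right) \left(- \frac{12572}{1149} - 37089\right) = \left(50653 + \frac{1}{-16 + 2 \sqrt{38}}\right) \left(- \frac{42627833}{1149}\right) = - \frac{2159227624949}{1149} - \frac{42627833}{1149 \left(-16 + 2 \sqrt{38}\right)}$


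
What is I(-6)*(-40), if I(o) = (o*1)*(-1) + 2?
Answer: -320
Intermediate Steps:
I(o) = 2 - o (I(o) = o*(-1) + 2 = -o + 2 = 2 - o)
I(-6)*(-40) = (2 - 1*(-6))*(-40) = (2 + 6)*(-40) = 8*(-40) = -320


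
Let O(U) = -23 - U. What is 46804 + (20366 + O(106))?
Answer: 67041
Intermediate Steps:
46804 + (20366 + O(106)) = 46804 + (20366 + (-23 - 1*106)) = 46804 + (20366 + (-23 - 106)) = 46804 + (20366 - 129) = 46804 + 20237 = 67041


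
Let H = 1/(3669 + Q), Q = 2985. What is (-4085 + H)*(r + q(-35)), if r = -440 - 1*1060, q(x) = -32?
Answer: 20821097174/3327 ≈ 6.2582e+6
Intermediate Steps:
H = 1/6654 (H = 1/(3669 + 2985) = 1/6654 ≈ 0.00015029)
r = -1500 (r = -440 - 1060 = -1500)
(-4085 + H)*(r + q(-35)) = (-4085 + 1/6654)*(-1500 - 32) = -27181589/6654*(-1532) = 20821097174/3327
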